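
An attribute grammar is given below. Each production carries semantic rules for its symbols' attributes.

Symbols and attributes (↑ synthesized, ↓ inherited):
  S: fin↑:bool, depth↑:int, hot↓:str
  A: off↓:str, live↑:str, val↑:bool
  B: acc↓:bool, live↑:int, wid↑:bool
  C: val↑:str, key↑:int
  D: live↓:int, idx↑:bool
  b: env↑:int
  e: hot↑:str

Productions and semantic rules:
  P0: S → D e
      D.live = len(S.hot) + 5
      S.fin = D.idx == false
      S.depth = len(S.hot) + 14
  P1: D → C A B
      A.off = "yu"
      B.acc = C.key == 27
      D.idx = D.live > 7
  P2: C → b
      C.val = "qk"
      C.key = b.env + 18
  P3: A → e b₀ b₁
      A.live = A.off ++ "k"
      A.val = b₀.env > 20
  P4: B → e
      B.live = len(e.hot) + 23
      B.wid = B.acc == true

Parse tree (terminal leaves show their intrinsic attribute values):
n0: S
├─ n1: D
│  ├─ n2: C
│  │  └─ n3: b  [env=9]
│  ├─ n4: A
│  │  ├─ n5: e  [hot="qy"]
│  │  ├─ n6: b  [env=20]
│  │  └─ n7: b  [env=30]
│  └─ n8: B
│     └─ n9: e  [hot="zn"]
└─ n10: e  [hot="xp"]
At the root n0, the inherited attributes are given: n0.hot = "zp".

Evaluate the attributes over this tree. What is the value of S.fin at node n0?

1. n0.hot = "zp"  [given at root]
2. n1.live = 7  [len(S.hot) + 5]
3. n3.env = 9  [terminal]
4. n2.val = "qk"  ["qk"]
5. n2.key = 27  [b.env + 18]
6. n4.off = "yu"  ["yu"]
7. n5.hot = "qy"  [terminal]
8. n6.env = 20  [terminal]
9. n7.env = 30  [terminal]
10. n4.live = "yuk"  [A.off ++ "k"]
11. n4.val = false  [b₀.env > 20]
12. n8.acc = true  [C.key == 27]
13. n9.hot = "zn"  [terminal]
14. n8.live = 25  [len(e.hot) + 23]
15. n8.wid = true  [B.acc == true]
16. n1.idx = false  [D.live > 7]
17. n10.hot = "xp"  [terminal]
18. n0.fin = true  [D.idx == false]
19. n0.depth = 16  [len(S.hot) + 14]

true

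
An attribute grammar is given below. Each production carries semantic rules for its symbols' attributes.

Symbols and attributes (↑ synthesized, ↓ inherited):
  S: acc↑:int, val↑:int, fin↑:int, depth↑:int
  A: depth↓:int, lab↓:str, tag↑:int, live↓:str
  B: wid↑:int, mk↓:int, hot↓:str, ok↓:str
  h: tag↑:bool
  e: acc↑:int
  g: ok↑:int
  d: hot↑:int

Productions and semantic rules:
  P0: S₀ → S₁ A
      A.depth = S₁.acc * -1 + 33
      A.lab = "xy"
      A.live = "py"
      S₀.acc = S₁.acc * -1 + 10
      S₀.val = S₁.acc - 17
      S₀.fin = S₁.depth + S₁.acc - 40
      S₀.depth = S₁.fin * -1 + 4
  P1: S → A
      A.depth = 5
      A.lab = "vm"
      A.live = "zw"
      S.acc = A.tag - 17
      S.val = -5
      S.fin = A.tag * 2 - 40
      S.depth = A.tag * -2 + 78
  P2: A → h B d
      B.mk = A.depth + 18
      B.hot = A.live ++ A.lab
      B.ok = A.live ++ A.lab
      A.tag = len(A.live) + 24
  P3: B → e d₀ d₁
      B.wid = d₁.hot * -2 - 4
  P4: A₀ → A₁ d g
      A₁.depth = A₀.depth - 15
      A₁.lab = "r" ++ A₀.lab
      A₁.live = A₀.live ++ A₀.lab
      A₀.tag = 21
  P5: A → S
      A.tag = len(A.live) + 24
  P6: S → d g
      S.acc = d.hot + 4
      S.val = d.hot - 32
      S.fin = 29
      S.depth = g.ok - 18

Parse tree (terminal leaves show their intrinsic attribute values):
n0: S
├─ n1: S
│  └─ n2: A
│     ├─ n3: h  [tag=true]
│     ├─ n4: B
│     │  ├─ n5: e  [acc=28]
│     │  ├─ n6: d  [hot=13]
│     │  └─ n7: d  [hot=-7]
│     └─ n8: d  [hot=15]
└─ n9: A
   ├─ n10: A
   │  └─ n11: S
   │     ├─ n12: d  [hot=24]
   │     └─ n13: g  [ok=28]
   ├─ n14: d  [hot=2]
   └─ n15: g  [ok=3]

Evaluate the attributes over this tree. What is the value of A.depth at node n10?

9

1. n2.depth = 5  [5]
2. n2.lab = "vm"  ["vm"]
3. n2.live = "zw"  ["zw"]
4. n3.tag = true  [terminal]
5. n4.mk = 23  [A.depth + 18]
6. n4.hot = "zwvm"  [A.live ++ A.lab]
7. n4.ok = "zwvm"  [A.live ++ A.lab]
8. n5.acc = 28  [terminal]
9. n6.hot = 13  [terminal]
10. n7.hot = -7  [terminal]
11. n4.wid = 10  [d₁.hot * -2 - 4]
12. n8.hot = 15  [terminal]
13. n2.tag = 26  [len(A.live) + 24]
14. n1.acc = 9  [A.tag - 17]
15. n1.val = -5  [-5]
16. n1.fin = 12  [A.tag * 2 - 40]
17. n1.depth = 26  [A.tag * -2 + 78]
18. n9.depth = 24  [S₁.acc * -1 + 33]
19. n9.lab = "xy"  ["xy"]
20. n9.live = "py"  ["py"]
21. n10.depth = 9  [A₀.depth - 15]
22. n10.lab = "rxy"  ["r" ++ A₀.lab]
23. n10.live = "pyxy"  [A₀.live ++ A₀.lab]
24. n12.hot = 24  [terminal]
25. n13.ok = 28  [terminal]
26. n11.acc = 28  [d.hot + 4]
27. n11.val = -8  [d.hot - 32]
28. n11.fin = 29  [29]
29. n11.depth = 10  [g.ok - 18]
30. n10.tag = 28  [len(A.live) + 24]
31. n14.hot = 2  [terminal]
32. n15.ok = 3  [terminal]
33. n9.tag = 21  [21]
34. n0.acc = 1  [S₁.acc * -1 + 10]
35. n0.val = -8  [S₁.acc - 17]
36. n0.fin = -5  [S₁.depth + S₁.acc - 40]
37. n0.depth = -8  [S₁.fin * -1 + 4]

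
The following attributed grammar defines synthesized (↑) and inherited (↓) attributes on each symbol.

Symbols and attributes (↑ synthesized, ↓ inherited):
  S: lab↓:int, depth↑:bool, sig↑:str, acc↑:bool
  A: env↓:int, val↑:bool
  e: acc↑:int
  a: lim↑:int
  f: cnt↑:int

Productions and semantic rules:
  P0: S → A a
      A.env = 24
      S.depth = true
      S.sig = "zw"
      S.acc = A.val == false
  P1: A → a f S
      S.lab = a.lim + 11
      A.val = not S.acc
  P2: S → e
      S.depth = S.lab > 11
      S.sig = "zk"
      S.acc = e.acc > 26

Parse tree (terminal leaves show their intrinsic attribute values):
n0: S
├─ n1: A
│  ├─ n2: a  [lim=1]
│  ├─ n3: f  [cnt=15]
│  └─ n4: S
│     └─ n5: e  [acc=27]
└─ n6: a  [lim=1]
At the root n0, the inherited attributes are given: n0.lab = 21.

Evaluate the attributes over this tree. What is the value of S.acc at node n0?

1. n0.lab = 21  [given at root]
2. n1.env = 24  [24]
3. n2.lim = 1  [terminal]
4. n3.cnt = 15  [terminal]
5. n4.lab = 12  [a.lim + 11]
6. n5.acc = 27  [terminal]
7. n4.depth = true  [S.lab > 11]
8. n4.sig = "zk"  ["zk"]
9. n4.acc = true  [e.acc > 26]
10. n1.val = false  [not S.acc]
11. n6.lim = 1  [terminal]
12. n0.depth = true  [true]
13. n0.sig = "zw"  ["zw"]
14. n0.acc = true  [A.val == false]

true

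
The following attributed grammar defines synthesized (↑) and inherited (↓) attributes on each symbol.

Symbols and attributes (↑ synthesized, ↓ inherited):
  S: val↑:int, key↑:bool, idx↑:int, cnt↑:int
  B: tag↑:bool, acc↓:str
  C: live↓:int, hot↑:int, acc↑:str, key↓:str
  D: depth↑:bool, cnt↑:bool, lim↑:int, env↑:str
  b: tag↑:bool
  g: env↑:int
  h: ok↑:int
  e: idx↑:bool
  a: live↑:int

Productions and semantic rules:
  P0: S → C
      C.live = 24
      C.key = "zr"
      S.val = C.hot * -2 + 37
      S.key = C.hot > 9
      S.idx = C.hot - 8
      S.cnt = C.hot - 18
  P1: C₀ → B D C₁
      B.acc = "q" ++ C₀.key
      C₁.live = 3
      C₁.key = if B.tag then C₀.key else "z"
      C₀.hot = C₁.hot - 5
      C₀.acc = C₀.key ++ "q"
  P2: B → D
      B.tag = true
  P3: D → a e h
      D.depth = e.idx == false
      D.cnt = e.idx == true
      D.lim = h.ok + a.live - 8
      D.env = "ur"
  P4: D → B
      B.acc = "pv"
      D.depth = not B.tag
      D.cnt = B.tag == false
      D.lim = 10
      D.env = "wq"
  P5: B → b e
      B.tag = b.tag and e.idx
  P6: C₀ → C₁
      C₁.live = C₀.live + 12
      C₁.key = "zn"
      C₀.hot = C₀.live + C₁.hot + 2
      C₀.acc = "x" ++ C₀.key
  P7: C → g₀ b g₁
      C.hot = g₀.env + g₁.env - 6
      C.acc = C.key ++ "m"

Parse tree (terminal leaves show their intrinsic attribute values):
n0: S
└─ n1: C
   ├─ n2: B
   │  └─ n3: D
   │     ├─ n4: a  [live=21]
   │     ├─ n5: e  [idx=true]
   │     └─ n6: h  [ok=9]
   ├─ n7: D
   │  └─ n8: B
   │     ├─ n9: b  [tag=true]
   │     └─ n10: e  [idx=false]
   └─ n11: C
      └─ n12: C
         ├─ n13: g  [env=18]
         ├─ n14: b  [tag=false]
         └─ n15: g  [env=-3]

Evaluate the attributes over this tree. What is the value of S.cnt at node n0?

-9

1. n1.live = 24  [24]
2. n1.key = "zr"  ["zr"]
3. n2.acc = "qzr"  ["q" ++ C₀.key]
4. n4.live = 21  [terminal]
5. n5.idx = true  [terminal]
6. n6.ok = 9  [terminal]
7. n3.depth = false  [e.idx == false]
8. n3.cnt = true  [e.idx == true]
9. n3.lim = 22  [h.ok + a.live - 8]
10. n3.env = "ur"  ["ur"]
11. n2.tag = true  [true]
12. n8.acc = "pv"  ["pv"]
13. n9.tag = true  [terminal]
14. n10.idx = false  [terminal]
15. n8.tag = false  [b.tag and e.idx]
16. n7.depth = true  [not B.tag]
17. n7.cnt = true  [B.tag == false]
18. n7.lim = 10  [10]
19. n7.env = "wq"  ["wq"]
20. n11.live = 3  [3]
21. n11.key = "zr"  [if B.tag then C₀.key else "z"]
22. n12.live = 15  [C₀.live + 12]
23. n12.key = "zn"  ["zn"]
24. n13.env = 18  [terminal]
25. n14.tag = false  [terminal]
26. n15.env = -3  [terminal]
27. n12.hot = 9  [g₀.env + g₁.env - 6]
28. n12.acc = "znm"  [C.key ++ "m"]
29. n11.hot = 14  [C₀.live + C₁.hot + 2]
30. n11.acc = "xzr"  ["x" ++ C₀.key]
31. n1.hot = 9  [C₁.hot - 5]
32. n1.acc = "zrq"  [C₀.key ++ "q"]
33. n0.val = 19  [C.hot * -2 + 37]
34. n0.key = false  [C.hot > 9]
35. n0.idx = 1  [C.hot - 8]
36. n0.cnt = -9  [C.hot - 18]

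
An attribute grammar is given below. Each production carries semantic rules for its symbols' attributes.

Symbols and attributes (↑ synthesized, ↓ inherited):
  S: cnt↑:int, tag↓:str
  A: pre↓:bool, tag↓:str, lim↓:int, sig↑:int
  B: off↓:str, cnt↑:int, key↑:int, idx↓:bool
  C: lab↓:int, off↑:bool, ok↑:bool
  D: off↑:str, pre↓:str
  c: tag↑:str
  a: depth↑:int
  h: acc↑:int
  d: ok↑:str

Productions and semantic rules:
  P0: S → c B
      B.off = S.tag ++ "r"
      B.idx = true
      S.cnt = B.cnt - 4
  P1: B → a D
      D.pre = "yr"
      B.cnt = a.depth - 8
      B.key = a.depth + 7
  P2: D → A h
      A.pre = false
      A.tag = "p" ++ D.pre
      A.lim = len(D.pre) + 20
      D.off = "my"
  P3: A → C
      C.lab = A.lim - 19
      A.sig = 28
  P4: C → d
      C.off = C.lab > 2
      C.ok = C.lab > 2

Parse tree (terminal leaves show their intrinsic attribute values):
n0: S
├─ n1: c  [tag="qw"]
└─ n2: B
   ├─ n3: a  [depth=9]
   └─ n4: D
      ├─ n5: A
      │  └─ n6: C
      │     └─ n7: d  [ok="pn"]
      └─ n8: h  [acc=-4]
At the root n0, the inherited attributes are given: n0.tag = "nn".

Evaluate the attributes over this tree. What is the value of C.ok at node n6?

1. n0.tag = "nn"  [given at root]
2. n1.tag = "qw"  [terminal]
3. n2.off = "nnr"  [S.tag ++ "r"]
4. n2.idx = true  [true]
5. n3.depth = 9  [terminal]
6. n4.pre = "yr"  ["yr"]
7. n5.pre = false  [false]
8. n5.tag = "pyr"  ["p" ++ D.pre]
9. n5.lim = 22  [len(D.pre) + 20]
10. n6.lab = 3  [A.lim - 19]
11. n7.ok = "pn"  [terminal]
12. n6.off = true  [C.lab > 2]
13. n6.ok = true  [C.lab > 2]
14. n5.sig = 28  [28]
15. n8.acc = -4  [terminal]
16. n4.off = "my"  ["my"]
17. n2.cnt = 1  [a.depth - 8]
18. n2.key = 16  [a.depth + 7]
19. n0.cnt = -3  [B.cnt - 4]

true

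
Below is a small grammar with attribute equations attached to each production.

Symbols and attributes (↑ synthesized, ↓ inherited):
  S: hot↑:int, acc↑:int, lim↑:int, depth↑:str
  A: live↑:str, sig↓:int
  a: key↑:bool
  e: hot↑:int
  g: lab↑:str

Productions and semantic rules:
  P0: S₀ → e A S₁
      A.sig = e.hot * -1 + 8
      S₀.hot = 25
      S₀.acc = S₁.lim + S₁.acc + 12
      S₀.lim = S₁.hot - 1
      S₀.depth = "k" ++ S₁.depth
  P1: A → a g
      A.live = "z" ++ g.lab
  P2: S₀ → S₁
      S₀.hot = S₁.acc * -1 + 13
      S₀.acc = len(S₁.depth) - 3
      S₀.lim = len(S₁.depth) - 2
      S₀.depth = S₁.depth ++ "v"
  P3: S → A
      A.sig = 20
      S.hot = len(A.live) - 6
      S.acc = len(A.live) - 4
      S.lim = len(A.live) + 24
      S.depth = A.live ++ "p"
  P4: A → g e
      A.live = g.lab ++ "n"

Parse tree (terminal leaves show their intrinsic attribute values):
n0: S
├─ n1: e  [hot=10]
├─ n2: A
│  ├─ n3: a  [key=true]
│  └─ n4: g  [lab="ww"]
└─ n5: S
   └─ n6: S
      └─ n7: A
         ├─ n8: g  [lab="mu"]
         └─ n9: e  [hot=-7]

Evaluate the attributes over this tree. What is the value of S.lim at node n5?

2

1. n1.hot = 10  [terminal]
2. n2.sig = -2  [e.hot * -1 + 8]
3. n3.key = true  [terminal]
4. n4.lab = "ww"  [terminal]
5. n2.live = "zww"  ["z" ++ g.lab]
6. n7.sig = 20  [20]
7. n8.lab = "mu"  [terminal]
8. n9.hot = -7  [terminal]
9. n7.live = "mun"  [g.lab ++ "n"]
10. n6.hot = -3  [len(A.live) - 6]
11. n6.acc = -1  [len(A.live) - 4]
12. n6.lim = 27  [len(A.live) + 24]
13. n6.depth = "munp"  [A.live ++ "p"]
14. n5.hot = 14  [S₁.acc * -1 + 13]
15. n5.acc = 1  [len(S₁.depth) - 3]
16. n5.lim = 2  [len(S₁.depth) - 2]
17. n5.depth = "munpv"  [S₁.depth ++ "v"]
18. n0.hot = 25  [25]
19. n0.acc = 15  [S₁.lim + S₁.acc + 12]
20. n0.lim = 13  [S₁.hot - 1]
21. n0.depth = "kmunpv"  ["k" ++ S₁.depth]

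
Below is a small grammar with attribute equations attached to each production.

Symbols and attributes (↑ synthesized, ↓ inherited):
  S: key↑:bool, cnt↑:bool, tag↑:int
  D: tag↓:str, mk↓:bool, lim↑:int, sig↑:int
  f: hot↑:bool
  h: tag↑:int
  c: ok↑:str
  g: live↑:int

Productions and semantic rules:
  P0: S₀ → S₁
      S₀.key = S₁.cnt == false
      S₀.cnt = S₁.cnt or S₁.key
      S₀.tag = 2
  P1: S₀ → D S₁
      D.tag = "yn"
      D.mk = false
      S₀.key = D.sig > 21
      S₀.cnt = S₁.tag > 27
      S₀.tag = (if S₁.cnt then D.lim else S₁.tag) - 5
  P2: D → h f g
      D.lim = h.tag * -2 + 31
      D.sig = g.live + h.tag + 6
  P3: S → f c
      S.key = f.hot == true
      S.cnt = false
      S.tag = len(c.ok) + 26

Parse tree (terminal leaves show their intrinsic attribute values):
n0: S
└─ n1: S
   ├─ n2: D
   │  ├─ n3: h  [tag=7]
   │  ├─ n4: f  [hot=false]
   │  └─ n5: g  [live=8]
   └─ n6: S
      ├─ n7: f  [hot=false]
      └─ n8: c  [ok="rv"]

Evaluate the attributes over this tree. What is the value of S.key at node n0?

false

1. n2.tag = "yn"  ["yn"]
2. n2.mk = false  [false]
3. n3.tag = 7  [terminal]
4. n4.hot = false  [terminal]
5. n5.live = 8  [terminal]
6. n2.lim = 17  [h.tag * -2 + 31]
7. n2.sig = 21  [g.live + h.tag + 6]
8. n7.hot = false  [terminal]
9. n8.ok = "rv"  [terminal]
10. n6.key = false  [f.hot == true]
11. n6.cnt = false  [false]
12. n6.tag = 28  [len(c.ok) + 26]
13. n1.key = false  [D.sig > 21]
14. n1.cnt = true  [S₁.tag > 27]
15. n1.tag = 23  [(if S₁.cnt then D.lim else S₁.tag) - 5]
16. n0.key = false  [S₁.cnt == false]
17. n0.cnt = true  [S₁.cnt or S₁.key]
18. n0.tag = 2  [2]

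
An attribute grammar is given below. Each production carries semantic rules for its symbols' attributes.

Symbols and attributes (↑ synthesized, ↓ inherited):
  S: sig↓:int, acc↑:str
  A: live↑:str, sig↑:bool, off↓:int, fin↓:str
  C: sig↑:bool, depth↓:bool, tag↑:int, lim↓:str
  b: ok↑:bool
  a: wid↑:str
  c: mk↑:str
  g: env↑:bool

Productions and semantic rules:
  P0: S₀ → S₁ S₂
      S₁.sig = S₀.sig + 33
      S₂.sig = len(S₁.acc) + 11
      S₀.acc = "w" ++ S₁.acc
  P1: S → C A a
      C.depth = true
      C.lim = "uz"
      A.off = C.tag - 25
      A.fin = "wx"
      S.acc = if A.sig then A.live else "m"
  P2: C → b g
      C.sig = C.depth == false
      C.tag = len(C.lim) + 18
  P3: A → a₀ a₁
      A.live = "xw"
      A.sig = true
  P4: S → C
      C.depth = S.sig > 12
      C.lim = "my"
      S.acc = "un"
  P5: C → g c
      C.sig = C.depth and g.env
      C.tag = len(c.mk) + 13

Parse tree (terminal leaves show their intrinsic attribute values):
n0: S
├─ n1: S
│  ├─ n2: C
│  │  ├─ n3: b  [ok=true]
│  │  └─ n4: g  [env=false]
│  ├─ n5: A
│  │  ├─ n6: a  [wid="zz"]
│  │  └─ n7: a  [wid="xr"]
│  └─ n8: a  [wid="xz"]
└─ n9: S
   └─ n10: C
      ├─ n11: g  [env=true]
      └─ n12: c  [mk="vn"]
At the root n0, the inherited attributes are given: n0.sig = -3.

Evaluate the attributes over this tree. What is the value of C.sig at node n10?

1. n0.sig = -3  [given at root]
2. n1.sig = 30  [S₀.sig + 33]
3. n2.depth = true  [true]
4. n2.lim = "uz"  ["uz"]
5. n3.ok = true  [terminal]
6. n4.env = false  [terminal]
7. n2.sig = false  [C.depth == false]
8. n2.tag = 20  [len(C.lim) + 18]
9. n5.off = -5  [C.tag - 25]
10. n5.fin = "wx"  ["wx"]
11. n6.wid = "zz"  [terminal]
12. n7.wid = "xr"  [terminal]
13. n5.live = "xw"  ["xw"]
14. n5.sig = true  [true]
15. n8.wid = "xz"  [terminal]
16. n1.acc = "xw"  [if A.sig then A.live else "m"]
17. n9.sig = 13  [len(S₁.acc) + 11]
18. n10.depth = true  [S.sig > 12]
19. n10.lim = "my"  ["my"]
20. n11.env = true  [terminal]
21. n12.mk = "vn"  [terminal]
22. n10.sig = true  [C.depth and g.env]
23. n10.tag = 15  [len(c.mk) + 13]
24. n9.acc = "un"  ["un"]
25. n0.acc = "wxw"  ["w" ++ S₁.acc]

true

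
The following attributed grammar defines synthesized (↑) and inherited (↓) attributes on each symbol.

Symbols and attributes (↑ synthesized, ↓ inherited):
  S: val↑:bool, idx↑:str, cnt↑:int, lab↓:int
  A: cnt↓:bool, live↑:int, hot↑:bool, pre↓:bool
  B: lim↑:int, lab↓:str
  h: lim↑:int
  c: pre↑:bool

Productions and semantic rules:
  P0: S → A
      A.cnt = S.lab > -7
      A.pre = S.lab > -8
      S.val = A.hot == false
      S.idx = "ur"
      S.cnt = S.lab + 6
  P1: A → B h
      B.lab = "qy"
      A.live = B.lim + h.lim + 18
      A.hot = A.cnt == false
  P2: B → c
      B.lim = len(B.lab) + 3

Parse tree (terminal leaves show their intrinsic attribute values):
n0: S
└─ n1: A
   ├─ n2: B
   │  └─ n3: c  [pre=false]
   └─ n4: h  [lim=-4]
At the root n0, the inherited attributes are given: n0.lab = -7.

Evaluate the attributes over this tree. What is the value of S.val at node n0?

false

1. n0.lab = -7  [given at root]
2. n1.cnt = false  [S.lab > -7]
3. n1.pre = true  [S.lab > -8]
4. n2.lab = "qy"  ["qy"]
5. n3.pre = false  [terminal]
6. n2.lim = 5  [len(B.lab) + 3]
7. n4.lim = -4  [terminal]
8. n1.live = 19  [B.lim + h.lim + 18]
9. n1.hot = true  [A.cnt == false]
10. n0.val = false  [A.hot == false]
11. n0.idx = "ur"  ["ur"]
12. n0.cnt = -1  [S.lab + 6]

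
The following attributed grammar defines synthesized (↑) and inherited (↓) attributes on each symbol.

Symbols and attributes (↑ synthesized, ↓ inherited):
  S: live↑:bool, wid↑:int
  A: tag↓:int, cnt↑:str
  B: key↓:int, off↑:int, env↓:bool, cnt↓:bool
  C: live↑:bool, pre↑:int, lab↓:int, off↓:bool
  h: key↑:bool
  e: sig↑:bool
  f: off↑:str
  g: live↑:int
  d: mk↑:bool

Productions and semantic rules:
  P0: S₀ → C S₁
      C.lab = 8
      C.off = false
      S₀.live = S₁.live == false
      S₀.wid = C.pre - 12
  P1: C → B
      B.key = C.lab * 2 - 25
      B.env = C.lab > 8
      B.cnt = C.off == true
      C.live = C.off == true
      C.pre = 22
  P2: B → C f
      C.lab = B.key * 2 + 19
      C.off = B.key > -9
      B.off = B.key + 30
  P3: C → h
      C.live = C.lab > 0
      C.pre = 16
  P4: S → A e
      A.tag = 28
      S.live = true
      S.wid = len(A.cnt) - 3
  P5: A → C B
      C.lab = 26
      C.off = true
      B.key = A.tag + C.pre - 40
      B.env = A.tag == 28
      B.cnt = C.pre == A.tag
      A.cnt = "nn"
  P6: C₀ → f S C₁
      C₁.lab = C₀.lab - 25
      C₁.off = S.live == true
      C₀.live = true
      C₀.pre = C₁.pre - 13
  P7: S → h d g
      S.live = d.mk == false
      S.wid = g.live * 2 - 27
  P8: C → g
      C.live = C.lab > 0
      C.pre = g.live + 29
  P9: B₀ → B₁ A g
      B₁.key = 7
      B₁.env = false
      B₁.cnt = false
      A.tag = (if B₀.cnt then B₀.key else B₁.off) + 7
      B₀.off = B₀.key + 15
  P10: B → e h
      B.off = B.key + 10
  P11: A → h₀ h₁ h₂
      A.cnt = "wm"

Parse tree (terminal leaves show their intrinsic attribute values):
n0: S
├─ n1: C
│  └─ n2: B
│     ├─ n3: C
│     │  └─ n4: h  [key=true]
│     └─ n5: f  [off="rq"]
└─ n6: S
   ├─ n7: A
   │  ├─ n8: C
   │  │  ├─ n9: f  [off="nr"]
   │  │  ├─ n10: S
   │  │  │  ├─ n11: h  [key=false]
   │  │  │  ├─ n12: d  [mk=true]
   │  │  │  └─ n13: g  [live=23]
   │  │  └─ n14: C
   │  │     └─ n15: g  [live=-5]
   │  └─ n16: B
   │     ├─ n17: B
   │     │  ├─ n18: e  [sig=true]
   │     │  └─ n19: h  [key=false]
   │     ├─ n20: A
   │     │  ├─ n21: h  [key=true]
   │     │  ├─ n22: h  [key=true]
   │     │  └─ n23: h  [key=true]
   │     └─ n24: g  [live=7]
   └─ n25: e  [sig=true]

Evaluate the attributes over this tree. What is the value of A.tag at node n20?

24

1. n1.lab = 8  [8]
2. n1.off = false  [false]
3. n2.key = -9  [C.lab * 2 - 25]
4. n2.env = false  [C.lab > 8]
5. n2.cnt = false  [C.off == true]
6. n3.lab = 1  [B.key * 2 + 19]
7. n3.off = false  [B.key > -9]
8. n4.key = true  [terminal]
9. n3.live = true  [C.lab > 0]
10. n3.pre = 16  [16]
11. n5.off = "rq"  [terminal]
12. n2.off = 21  [B.key + 30]
13. n1.live = false  [C.off == true]
14. n1.pre = 22  [22]
15. n7.tag = 28  [28]
16. n8.lab = 26  [26]
17. n8.off = true  [true]
18. n9.off = "nr"  [terminal]
19. n11.key = false  [terminal]
20. n12.mk = true  [terminal]
21. n13.live = 23  [terminal]
22. n10.live = false  [d.mk == false]
23. n10.wid = 19  [g.live * 2 - 27]
24. n14.lab = 1  [C₀.lab - 25]
25. n14.off = false  [S.live == true]
26. n15.live = -5  [terminal]
27. n14.live = true  [C.lab > 0]
28. n14.pre = 24  [g.live + 29]
29. n8.live = true  [true]
30. n8.pre = 11  [C₁.pre - 13]
31. n16.key = -1  [A.tag + C.pre - 40]
32. n16.env = true  [A.tag == 28]
33. n16.cnt = false  [C.pre == A.tag]
34. n17.key = 7  [7]
35. n17.env = false  [false]
36. n17.cnt = false  [false]
37. n18.sig = true  [terminal]
38. n19.key = false  [terminal]
39. n17.off = 17  [B.key + 10]
40. n20.tag = 24  [(if B₀.cnt then B₀.key else B₁.off) + 7]
41. n21.key = true  [terminal]
42. n22.key = true  [terminal]
43. n23.key = true  [terminal]
44. n20.cnt = "wm"  ["wm"]
45. n24.live = 7  [terminal]
46. n16.off = 14  [B₀.key + 15]
47. n7.cnt = "nn"  ["nn"]
48. n25.sig = true  [terminal]
49. n6.live = true  [true]
50. n6.wid = -1  [len(A.cnt) - 3]
51. n0.live = false  [S₁.live == false]
52. n0.wid = 10  [C.pre - 12]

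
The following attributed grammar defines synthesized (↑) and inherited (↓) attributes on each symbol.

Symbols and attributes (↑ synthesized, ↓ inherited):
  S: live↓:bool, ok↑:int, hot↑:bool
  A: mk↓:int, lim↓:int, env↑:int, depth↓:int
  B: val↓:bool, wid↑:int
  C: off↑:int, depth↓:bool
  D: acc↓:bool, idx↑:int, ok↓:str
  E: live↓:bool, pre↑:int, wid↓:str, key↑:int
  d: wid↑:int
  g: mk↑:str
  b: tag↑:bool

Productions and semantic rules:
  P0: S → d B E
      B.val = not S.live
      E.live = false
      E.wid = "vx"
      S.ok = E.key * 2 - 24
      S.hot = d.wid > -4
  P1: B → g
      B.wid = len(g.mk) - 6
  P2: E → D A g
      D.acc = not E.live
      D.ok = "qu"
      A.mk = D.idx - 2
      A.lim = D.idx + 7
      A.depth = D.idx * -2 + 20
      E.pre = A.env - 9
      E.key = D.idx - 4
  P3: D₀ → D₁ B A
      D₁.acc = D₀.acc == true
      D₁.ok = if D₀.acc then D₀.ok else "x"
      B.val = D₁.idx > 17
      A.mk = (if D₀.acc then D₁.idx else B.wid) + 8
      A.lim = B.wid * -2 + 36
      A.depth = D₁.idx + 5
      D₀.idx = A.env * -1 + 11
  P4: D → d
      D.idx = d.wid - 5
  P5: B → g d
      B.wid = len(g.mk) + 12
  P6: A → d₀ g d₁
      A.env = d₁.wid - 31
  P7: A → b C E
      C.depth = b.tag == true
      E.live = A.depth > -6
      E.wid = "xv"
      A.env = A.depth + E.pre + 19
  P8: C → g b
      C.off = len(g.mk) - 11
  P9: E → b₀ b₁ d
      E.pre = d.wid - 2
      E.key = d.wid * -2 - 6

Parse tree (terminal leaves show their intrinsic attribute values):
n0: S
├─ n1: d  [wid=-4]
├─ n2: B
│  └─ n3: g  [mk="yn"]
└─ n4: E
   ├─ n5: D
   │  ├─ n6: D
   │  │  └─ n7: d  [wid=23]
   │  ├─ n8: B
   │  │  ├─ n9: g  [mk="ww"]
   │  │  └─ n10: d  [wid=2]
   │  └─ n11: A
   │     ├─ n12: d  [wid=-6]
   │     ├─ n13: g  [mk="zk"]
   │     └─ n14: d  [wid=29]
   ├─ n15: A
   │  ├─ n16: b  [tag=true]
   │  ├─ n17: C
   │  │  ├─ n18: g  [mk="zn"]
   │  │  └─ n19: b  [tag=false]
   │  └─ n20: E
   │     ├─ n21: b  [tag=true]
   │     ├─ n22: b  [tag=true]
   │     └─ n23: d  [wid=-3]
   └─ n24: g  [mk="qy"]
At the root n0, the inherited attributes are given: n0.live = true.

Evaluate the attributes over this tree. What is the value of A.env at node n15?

8

1. n0.live = true  [given at root]
2. n1.wid = -4  [terminal]
3. n2.val = false  [not S.live]
4. n3.mk = "yn"  [terminal]
5. n2.wid = -4  [len(g.mk) - 6]
6. n4.live = false  [false]
7. n4.wid = "vx"  ["vx"]
8. n5.acc = true  [not E.live]
9. n5.ok = "qu"  ["qu"]
10. n6.acc = true  [D₀.acc == true]
11. n6.ok = "qu"  [if D₀.acc then D₀.ok else "x"]
12. n7.wid = 23  [terminal]
13. n6.idx = 18  [d.wid - 5]
14. n8.val = true  [D₁.idx > 17]
15. n9.mk = "ww"  [terminal]
16. n10.wid = 2  [terminal]
17. n8.wid = 14  [len(g.mk) + 12]
18. n11.mk = 26  [(if D₀.acc then D₁.idx else B.wid) + 8]
19. n11.lim = 8  [B.wid * -2 + 36]
20. n11.depth = 23  [D₁.idx + 5]
21. n12.wid = -6  [terminal]
22. n13.mk = "zk"  [terminal]
23. n14.wid = 29  [terminal]
24. n11.env = -2  [d₁.wid - 31]
25. n5.idx = 13  [A.env * -1 + 11]
26. n15.mk = 11  [D.idx - 2]
27. n15.lim = 20  [D.idx + 7]
28. n15.depth = -6  [D.idx * -2 + 20]
29. n16.tag = true  [terminal]
30. n17.depth = true  [b.tag == true]
31. n18.mk = "zn"  [terminal]
32. n19.tag = false  [terminal]
33. n17.off = -9  [len(g.mk) - 11]
34. n20.live = false  [A.depth > -6]
35. n20.wid = "xv"  ["xv"]
36. n21.tag = true  [terminal]
37. n22.tag = true  [terminal]
38. n23.wid = -3  [terminal]
39. n20.pre = -5  [d.wid - 2]
40. n20.key = 0  [d.wid * -2 - 6]
41. n15.env = 8  [A.depth + E.pre + 19]
42. n24.mk = "qy"  [terminal]
43. n4.pre = -1  [A.env - 9]
44. n4.key = 9  [D.idx - 4]
45. n0.ok = -6  [E.key * 2 - 24]
46. n0.hot = false  [d.wid > -4]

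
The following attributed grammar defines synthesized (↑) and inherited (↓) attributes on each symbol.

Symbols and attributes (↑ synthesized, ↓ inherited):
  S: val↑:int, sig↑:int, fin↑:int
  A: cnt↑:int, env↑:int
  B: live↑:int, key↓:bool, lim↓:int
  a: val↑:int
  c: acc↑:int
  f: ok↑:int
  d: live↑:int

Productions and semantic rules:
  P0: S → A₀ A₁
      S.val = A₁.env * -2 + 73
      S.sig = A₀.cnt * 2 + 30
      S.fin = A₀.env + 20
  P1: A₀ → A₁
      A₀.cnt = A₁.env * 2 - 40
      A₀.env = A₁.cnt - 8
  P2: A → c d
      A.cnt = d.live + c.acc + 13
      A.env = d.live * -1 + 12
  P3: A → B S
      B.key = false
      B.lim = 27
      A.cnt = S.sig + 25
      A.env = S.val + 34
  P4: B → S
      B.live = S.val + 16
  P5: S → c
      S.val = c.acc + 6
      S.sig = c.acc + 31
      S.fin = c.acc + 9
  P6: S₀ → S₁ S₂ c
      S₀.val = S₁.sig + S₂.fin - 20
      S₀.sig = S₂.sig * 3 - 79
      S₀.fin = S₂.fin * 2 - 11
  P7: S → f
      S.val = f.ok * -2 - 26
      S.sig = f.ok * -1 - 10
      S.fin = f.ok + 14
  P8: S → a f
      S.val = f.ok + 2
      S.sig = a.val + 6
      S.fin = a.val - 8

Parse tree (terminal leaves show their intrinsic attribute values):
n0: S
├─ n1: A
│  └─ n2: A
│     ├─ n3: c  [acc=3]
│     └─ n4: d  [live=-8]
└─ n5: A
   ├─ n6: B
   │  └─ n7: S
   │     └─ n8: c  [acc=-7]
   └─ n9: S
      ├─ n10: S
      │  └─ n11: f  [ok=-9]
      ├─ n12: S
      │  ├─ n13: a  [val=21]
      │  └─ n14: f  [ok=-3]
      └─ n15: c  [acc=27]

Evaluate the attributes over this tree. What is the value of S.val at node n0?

21

1. n3.acc = 3  [terminal]
2. n4.live = -8  [terminal]
3. n2.cnt = 8  [d.live + c.acc + 13]
4. n2.env = 20  [d.live * -1 + 12]
5. n1.cnt = 0  [A₁.env * 2 - 40]
6. n1.env = 0  [A₁.cnt - 8]
7. n6.key = false  [false]
8. n6.lim = 27  [27]
9. n8.acc = -7  [terminal]
10. n7.val = -1  [c.acc + 6]
11. n7.sig = 24  [c.acc + 31]
12. n7.fin = 2  [c.acc + 9]
13. n6.live = 15  [S.val + 16]
14. n11.ok = -9  [terminal]
15. n10.val = -8  [f.ok * -2 - 26]
16. n10.sig = -1  [f.ok * -1 - 10]
17. n10.fin = 5  [f.ok + 14]
18. n13.val = 21  [terminal]
19. n14.ok = -3  [terminal]
20. n12.val = -1  [f.ok + 2]
21. n12.sig = 27  [a.val + 6]
22. n12.fin = 13  [a.val - 8]
23. n15.acc = 27  [terminal]
24. n9.val = -8  [S₁.sig + S₂.fin - 20]
25. n9.sig = 2  [S₂.sig * 3 - 79]
26. n9.fin = 15  [S₂.fin * 2 - 11]
27. n5.cnt = 27  [S.sig + 25]
28. n5.env = 26  [S.val + 34]
29. n0.val = 21  [A₁.env * -2 + 73]
30. n0.sig = 30  [A₀.cnt * 2 + 30]
31. n0.fin = 20  [A₀.env + 20]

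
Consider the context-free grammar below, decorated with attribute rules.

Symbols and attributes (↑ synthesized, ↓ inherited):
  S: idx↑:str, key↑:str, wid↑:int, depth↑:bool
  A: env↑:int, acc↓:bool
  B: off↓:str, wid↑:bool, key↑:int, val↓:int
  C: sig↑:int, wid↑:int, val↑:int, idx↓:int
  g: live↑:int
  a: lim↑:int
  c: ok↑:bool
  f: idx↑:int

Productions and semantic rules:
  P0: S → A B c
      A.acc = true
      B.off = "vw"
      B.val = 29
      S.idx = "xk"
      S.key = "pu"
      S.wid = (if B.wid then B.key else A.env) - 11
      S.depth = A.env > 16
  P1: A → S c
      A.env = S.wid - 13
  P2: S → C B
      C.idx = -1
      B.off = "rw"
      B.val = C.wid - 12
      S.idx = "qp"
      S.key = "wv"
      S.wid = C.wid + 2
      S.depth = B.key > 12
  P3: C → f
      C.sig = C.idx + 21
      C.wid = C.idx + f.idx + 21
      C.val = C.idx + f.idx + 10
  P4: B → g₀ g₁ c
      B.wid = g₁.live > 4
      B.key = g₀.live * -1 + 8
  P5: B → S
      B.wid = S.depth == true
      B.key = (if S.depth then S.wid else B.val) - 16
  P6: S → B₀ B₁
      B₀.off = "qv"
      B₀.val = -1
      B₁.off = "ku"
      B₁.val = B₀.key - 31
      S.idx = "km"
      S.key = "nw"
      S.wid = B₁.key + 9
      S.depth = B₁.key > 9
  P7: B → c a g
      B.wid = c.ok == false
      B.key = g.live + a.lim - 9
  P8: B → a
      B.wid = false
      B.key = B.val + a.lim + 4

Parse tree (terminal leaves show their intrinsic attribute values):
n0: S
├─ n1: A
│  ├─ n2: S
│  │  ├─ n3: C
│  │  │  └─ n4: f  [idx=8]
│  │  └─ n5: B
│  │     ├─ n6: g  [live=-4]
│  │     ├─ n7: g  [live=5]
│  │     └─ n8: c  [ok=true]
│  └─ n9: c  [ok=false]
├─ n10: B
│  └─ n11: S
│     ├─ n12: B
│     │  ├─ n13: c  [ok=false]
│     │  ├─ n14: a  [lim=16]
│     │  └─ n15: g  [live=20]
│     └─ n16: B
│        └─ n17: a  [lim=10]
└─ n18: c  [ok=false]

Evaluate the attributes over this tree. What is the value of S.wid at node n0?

1. n1.acc = true  [true]
2. n3.idx = -1  [-1]
3. n4.idx = 8  [terminal]
4. n3.sig = 20  [C.idx + 21]
5. n3.wid = 28  [C.idx + f.idx + 21]
6. n3.val = 17  [C.idx + f.idx + 10]
7. n5.off = "rw"  ["rw"]
8. n5.val = 16  [C.wid - 12]
9. n6.live = -4  [terminal]
10. n7.live = 5  [terminal]
11. n8.ok = true  [terminal]
12. n5.wid = true  [g₁.live > 4]
13. n5.key = 12  [g₀.live * -1 + 8]
14. n2.idx = "qp"  ["qp"]
15. n2.key = "wv"  ["wv"]
16. n2.wid = 30  [C.wid + 2]
17. n2.depth = false  [B.key > 12]
18. n9.ok = false  [terminal]
19. n1.env = 17  [S.wid - 13]
20. n10.off = "vw"  ["vw"]
21. n10.val = 29  [29]
22. n12.off = "qv"  ["qv"]
23. n12.val = -1  [-1]
24. n13.ok = false  [terminal]
25. n14.lim = 16  [terminal]
26. n15.live = 20  [terminal]
27. n12.wid = true  [c.ok == false]
28. n12.key = 27  [g.live + a.lim - 9]
29. n16.off = "ku"  ["ku"]
30. n16.val = -4  [B₀.key - 31]
31. n17.lim = 10  [terminal]
32. n16.wid = false  [false]
33. n16.key = 10  [B.val + a.lim + 4]
34. n11.idx = "km"  ["km"]
35. n11.key = "nw"  ["nw"]
36. n11.wid = 19  [B₁.key + 9]
37. n11.depth = true  [B₁.key > 9]
38. n10.wid = true  [S.depth == true]
39. n10.key = 3  [(if S.depth then S.wid else B.val) - 16]
40. n18.ok = false  [terminal]
41. n0.idx = "xk"  ["xk"]
42. n0.key = "pu"  ["pu"]
43. n0.wid = -8  [(if B.wid then B.key else A.env) - 11]
44. n0.depth = true  [A.env > 16]

-8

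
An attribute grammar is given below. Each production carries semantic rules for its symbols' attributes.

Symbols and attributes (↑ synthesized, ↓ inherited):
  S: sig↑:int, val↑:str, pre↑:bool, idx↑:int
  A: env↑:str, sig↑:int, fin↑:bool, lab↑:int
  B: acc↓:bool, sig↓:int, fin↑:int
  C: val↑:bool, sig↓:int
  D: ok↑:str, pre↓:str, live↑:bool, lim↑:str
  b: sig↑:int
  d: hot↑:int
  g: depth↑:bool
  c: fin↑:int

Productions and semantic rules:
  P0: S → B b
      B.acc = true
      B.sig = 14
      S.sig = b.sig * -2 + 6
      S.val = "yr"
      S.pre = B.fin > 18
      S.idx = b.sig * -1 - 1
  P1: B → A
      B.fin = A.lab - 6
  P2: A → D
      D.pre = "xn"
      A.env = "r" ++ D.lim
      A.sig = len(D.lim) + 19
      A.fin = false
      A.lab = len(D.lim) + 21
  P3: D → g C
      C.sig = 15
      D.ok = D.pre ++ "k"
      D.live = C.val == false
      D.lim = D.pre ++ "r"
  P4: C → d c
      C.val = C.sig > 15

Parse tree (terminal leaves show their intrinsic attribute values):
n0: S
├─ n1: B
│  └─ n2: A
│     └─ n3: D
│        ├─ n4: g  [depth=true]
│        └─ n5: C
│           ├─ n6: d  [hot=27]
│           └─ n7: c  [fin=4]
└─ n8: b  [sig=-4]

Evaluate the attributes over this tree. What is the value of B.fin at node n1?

1. n1.acc = true  [true]
2. n1.sig = 14  [14]
3. n3.pre = "xn"  ["xn"]
4. n4.depth = true  [terminal]
5. n5.sig = 15  [15]
6. n6.hot = 27  [terminal]
7. n7.fin = 4  [terminal]
8. n5.val = false  [C.sig > 15]
9. n3.ok = "xnk"  [D.pre ++ "k"]
10. n3.live = true  [C.val == false]
11. n3.lim = "xnr"  [D.pre ++ "r"]
12. n2.env = "rxnr"  ["r" ++ D.lim]
13. n2.sig = 22  [len(D.lim) + 19]
14. n2.fin = false  [false]
15. n2.lab = 24  [len(D.lim) + 21]
16. n1.fin = 18  [A.lab - 6]
17. n8.sig = -4  [terminal]
18. n0.sig = 14  [b.sig * -2 + 6]
19. n0.val = "yr"  ["yr"]
20. n0.pre = false  [B.fin > 18]
21. n0.idx = 3  [b.sig * -1 - 1]

18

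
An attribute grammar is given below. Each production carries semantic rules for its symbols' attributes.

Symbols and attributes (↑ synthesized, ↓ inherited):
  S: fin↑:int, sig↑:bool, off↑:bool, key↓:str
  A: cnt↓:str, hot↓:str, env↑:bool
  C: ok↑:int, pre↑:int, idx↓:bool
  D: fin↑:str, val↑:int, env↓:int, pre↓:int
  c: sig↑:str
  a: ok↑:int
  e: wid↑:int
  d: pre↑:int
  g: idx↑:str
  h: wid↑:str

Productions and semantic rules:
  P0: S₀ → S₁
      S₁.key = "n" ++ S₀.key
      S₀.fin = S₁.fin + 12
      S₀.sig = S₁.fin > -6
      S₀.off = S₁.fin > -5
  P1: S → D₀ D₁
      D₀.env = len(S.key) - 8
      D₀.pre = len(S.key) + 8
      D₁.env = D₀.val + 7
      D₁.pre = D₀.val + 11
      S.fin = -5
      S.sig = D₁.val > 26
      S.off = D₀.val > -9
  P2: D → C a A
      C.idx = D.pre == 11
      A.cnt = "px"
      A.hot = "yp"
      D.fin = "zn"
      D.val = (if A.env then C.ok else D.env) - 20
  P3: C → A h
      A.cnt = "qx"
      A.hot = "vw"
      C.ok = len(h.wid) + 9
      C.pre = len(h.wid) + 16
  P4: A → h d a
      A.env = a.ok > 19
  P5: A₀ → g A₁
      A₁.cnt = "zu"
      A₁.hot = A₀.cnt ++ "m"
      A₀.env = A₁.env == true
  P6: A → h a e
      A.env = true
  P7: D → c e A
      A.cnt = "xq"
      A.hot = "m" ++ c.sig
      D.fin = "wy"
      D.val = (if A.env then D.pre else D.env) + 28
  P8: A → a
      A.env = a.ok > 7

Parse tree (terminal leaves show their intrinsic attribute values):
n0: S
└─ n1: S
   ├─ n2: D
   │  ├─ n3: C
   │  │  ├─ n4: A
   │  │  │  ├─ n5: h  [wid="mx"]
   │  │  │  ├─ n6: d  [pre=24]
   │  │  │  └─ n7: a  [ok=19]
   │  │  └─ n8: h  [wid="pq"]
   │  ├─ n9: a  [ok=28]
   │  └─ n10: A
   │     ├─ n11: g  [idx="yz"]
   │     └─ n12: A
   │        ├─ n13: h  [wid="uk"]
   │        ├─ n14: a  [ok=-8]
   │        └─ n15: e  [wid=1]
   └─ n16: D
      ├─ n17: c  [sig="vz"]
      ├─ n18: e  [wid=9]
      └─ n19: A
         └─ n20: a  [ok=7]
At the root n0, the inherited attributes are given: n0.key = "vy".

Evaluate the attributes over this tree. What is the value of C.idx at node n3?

true

1. n0.key = "vy"  [given at root]
2. n1.key = "nvy"  ["n" ++ S₀.key]
3. n2.env = -5  [len(S.key) - 8]
4. n2.pre = 11  [len(S.key) + 8]
5. n3.idx = true  [D.pre == 11]
6. n4.cnt = "qx"  ["qx"]
7. n4.hot = "vw"  ["vw"]
8. n5.wid = "mx"  [terminal]
9. n6.pre = 24  [terminal]
10. n7.ok = 19  [terminal]
11. n4.env = false  [a.ok > 19]
12. n8.wid = "pq"  [terminal]
13. n3.ok = 11  [len(h.wid) + 9]
14. n3.pre = 18  [len(h.wid) + 16]
15. n9.ok = 28  [terminal]
16. n10.cnt = "px"  ["px"]
17. n10.hot = "yp"  ["yp"]
18. n11.idx = "yz"  [terminal]
19. n12.cnt = "zu"  ["zu"]
20. n12.hot = "pxm"  [A₀.cnt ++ "m"]
21. n13.wid = "uk"  [terminal]
22. n14.ok = -8  [terminal]
23. n15.wid = 1  [terminal]
24. n12.env = true  [true]
25. n10.env = true  [A₁.env == true]
26. n2.fin = "zn"  ["zn"]
27. n2.val = -9  [(if A.env then C.ok else D.env) - 20]
28. n16.env = -2  [D₀.val + 7]
29. n16.pre = 2  [D₀.val + 11]
30. n17.sig = "vz"  [terminal]
31. n18.wid = 9  [terminal]
32. n19.cnt = "xq"  ["xq"]
33. n19.hot = "mvz"  ["m" ++ c.sig]
34. n20.ok = 7  [terminal]
35. n19.env = false  [a.ok > 7]
36. n16.fin = "wy"  ["wy"]
37. n16.val = 26  [(if A.env then D.pre else D.env) + 28]
38. n1.fin = -5  [-5]
39. n1.sig = false  [D₁.val > 26]
40. n1.off = false  [D₀.val > -9]
41. n0.fin = 7  [S₁.fin + 12]
42. n0.sig = true  [S₁.fin > -6]
43. n0.off = false  [S₁.fin > -5]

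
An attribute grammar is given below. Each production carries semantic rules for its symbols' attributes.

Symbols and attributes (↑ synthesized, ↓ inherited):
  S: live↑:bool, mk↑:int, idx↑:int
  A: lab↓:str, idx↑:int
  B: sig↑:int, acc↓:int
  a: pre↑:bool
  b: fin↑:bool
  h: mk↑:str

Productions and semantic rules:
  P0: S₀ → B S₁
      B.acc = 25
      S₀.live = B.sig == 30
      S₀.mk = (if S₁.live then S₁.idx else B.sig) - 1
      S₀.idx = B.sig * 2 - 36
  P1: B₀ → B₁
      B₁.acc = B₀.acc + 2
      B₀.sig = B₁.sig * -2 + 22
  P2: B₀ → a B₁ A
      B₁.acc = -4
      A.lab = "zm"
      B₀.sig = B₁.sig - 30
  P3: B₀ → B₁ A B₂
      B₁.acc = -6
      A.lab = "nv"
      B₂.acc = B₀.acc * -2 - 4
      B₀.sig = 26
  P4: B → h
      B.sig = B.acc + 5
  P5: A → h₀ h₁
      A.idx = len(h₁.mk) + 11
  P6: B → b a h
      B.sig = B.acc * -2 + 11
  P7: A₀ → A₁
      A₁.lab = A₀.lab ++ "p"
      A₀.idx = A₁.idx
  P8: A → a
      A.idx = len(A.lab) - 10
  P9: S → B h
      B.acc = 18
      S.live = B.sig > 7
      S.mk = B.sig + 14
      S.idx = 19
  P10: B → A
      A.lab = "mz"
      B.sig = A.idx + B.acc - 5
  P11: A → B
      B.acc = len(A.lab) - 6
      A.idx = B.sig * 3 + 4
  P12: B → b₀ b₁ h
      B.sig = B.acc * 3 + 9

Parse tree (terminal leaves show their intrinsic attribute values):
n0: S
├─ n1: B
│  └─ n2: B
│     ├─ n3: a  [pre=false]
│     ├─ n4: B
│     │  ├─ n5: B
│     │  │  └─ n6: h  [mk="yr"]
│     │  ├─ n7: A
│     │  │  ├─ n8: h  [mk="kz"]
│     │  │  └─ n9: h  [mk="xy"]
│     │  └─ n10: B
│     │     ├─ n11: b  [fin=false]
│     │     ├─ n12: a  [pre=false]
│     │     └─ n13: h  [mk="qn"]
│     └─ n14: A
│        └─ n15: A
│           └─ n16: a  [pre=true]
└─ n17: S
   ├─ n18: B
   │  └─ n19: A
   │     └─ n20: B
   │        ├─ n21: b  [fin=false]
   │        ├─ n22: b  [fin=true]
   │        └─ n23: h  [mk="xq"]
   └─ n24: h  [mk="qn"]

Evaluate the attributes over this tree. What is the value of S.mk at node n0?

18

1. n1.acc = 25  [25]
2. n2.acc = 27  [B₀.acc + 2]
3. n3.pre = false  [terminal]
4. n4.acc = -4  [-4]
5. n5.acc = -6  [-6]
6. n6.mk = "yr"  [terminal]
7. n5.sig = -1  [B.acc + 5]
8. n7.lab = "nv"  ["nv"]
9. n8.mk = "kz"  [terminal]
10. n9.mk = "xy"  [terminal]
11. n7.idx = 13  [len(h₁.mk) + 11]
12. n10.acc = 4  [B₀.acc * -2 - 4]
13. n11.fin = false  [terminal]
14. n12.pre = false  [terminal]
15. n13.mk = "qn"  [terminal]
16. n10.sig = 3  [B.acc * -2 + 11]
17. n4.sig = 26  [26]
18. n14.lab = "zm"  ["zm"]
19. n15.lab = "zmp"  [A₀.lab ++ "p"]
20. n16.pre = true  [terminal]
21. n15.idx = -7  [len(A.lab) - 10]
22. n14.idx = -7  [A₁.idx]
23. n2.sig = -4  [B₁.sig - 30]
24. n1.sig = 30  [B₁.sig * -2 + 22]
25. n18.acc = 18  [18]
26. n19.lab = "mz"  ["mz"]
27. n20.acc = -4  [len(A.lab) - 6]
28. n21.fin = false  [terminal]
29. n22.fin = true  [terminal]
30. n23.mk = "xq"  [terminal]
31. n20.sig = -3  [B.acc * 3 + 9]
32. n19.idx = -5  [B.sig * 3 + 4]
33. n18.sig = 8  [A.idx + B.acc - 5]
34. n24.mk = "qn"  [terminal]
35. n17.live = true  [B.sig > 7]
36. n17.mk = 22  [B.sig + 14]
37. n17.idx = 19  [19]
38. n0.live = true  [B.sig == 30]
39. n0.mk = 18  [(if S₁.live then S₁.idx else B.sig) - 1]
40. n0.idx = 24  [B.sig * 2 - 36]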